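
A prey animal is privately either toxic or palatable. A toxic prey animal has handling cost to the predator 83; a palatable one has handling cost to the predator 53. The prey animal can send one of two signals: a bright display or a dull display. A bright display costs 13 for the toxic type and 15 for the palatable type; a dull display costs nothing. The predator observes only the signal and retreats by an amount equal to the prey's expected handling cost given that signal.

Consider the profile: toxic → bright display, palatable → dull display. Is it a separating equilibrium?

No

If types separate, bright display earns payment 83 and dull display earns 53.
Toxic: bright display gives 83 − 13 = 70; dull display gives 53 − 0 = 53. No deviation. ✓
Palatable: dull display gives 53 − 0 = 53; bright display gives 83 − 15 = 68. Would deviate. ✗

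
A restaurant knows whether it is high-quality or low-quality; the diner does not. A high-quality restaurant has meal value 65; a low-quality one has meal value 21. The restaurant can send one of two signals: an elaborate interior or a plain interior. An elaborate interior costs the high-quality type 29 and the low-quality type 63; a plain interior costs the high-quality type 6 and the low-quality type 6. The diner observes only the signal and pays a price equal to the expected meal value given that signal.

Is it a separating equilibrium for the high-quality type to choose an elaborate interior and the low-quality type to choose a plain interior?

If types separate, elaborate interior earns payment 65 and plain interior earns 21.
High-quality: elaborate interior gives 65 − 29 = 36; plain interior gives 21 − 6 = 15. No deviation. ✓
Low-quality: plain interior gives 21 − 6 = 15; elaborate interior gives 65 − 63 = 2. No deviation. ✓
Both incentive constraints hold.

Yes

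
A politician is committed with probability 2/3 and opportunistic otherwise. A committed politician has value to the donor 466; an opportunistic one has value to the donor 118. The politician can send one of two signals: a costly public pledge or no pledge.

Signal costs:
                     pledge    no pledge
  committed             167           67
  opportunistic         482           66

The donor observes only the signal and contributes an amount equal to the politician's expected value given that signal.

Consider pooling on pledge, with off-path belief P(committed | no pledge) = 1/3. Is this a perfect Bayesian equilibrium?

On the equilibrium path (pledge) the donor holds the prior 2/3 and pays 2/3·466 + 1/3·118 = 350. Off-path (no pledge) belief 1/3 gives 1/3·466 + 2/3·118 = 234.
Committed: pledge gives 350 − 167 = 183; no pledge gives 234 − 67 = 167. Stays. ✓
Opportunistic: pledge gives 350 − 482 = -132; no pledge gives 234 − 66 = 168. Deviates. ✗

No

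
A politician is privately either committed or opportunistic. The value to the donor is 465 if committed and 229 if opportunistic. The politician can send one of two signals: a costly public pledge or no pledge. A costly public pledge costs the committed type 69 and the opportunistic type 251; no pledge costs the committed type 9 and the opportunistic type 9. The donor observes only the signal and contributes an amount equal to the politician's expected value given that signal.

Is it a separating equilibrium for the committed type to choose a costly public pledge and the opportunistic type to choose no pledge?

If types separate, pledge earns payment 465 and no pledge earns 229.
Committed: pledge gives 465 − 69 = 396; no pledge gives 229 − 9 = 220. No deviation. ✓
Opportunistic: no pledge gives 229 − 9 = 220; pledge gives 465 − 251 = 214. No deviation. ✓
Neither type gains from mimicking the other.

Yes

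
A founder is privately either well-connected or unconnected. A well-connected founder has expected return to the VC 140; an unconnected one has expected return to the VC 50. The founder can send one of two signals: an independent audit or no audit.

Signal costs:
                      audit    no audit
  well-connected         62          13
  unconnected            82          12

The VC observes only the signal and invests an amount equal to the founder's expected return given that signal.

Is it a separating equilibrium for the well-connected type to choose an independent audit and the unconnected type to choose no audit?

If types separate, audit earns payment 140 and no audit earns 50.
Well-connected: audit gives 140 − 62 = 78; no audit gives 50 − 13 = 37. No deviation. ✓
Unconnected: no audit gives 50 − 12 = 38; audit gives 140 − 82 = 58. Would deviate. ✗

No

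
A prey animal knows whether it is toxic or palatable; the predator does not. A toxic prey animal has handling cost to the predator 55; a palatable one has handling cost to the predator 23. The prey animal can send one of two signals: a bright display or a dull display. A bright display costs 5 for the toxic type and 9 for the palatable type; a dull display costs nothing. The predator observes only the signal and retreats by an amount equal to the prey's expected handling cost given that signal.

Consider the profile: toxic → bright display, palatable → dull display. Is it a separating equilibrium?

No

If types separate, bright display earns payment 55 and dull display earns 23.
Toxic: bright display gives 55 − 5 = 50; dull display gives 23 − 0 = 23. No deviation. ✓
Palatable: dull display gives 23 − 0 = 23; bright display gives 55 − 9 = 46. Would deviate. ✗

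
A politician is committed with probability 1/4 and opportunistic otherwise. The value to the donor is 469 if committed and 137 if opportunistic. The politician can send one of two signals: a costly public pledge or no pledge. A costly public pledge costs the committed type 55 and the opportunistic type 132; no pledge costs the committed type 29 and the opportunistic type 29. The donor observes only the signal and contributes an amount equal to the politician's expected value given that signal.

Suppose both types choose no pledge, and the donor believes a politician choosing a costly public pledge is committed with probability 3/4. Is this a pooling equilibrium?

On the equilibrium path (no pledge) the donor holds the prior 1/4 and pays 1/4·469 + 3/4·137 = 220. Off-path (pledge) belief 3/4 gives 3/4·469 + 1/4·137 = 386.
Committed: no pledge gives 220 − 29 = 191; pledge gives 386 − 55 = 331. Deviates. ✗
Opportunistic: no pledge gives 220 − 29 = 191; pledge gives 386 − 132 = 254. Deviates. ✗

No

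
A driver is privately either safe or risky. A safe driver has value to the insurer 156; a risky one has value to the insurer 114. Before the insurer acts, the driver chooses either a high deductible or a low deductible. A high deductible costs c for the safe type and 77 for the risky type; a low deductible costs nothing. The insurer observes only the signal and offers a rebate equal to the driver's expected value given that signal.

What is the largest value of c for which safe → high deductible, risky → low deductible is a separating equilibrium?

42

Under separation: high deductible → safe (pays 156); low deductible → risky (pays 114).
Risky: 114 − 0 = 114 ≥ 156 − 77 = 79. Holds regardless of c. ✓
Safe: 156 − c ≥ 114 − 0, so c ≤ 156 − 114 = 42.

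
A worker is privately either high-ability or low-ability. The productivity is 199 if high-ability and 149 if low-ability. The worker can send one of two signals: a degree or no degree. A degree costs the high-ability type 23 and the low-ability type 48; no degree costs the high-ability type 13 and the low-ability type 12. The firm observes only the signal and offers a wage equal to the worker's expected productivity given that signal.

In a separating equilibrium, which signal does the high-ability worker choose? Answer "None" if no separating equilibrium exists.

Try high-ability → degree, low-ability → no degree:
  If types separate, degree earns payment 199 and no degree earns 149.
  High-ability: degree gives 199 − 23 = 176; no degree gives 149 − 13 = 136. No deviation. ✓
  Low-ability: no degree gives 149 − 12 = 137; degree gives 199 − 48 = 151. Would deviate. ✗
Try high-ability → no degree, low-ability → degree:
  If types separate, no degree earns payment 199 and degree earns 149.
  High-ability: no degree gives 199 − 13 = 186; degree gives 149 − 23 = 126. No deviation. ✓
  Low-ability: degree gives 149 − 48 = 101; no degree gives 199 − 12 = 187. Would deviate. ✗
Neither assignment is incentive-compatible.

None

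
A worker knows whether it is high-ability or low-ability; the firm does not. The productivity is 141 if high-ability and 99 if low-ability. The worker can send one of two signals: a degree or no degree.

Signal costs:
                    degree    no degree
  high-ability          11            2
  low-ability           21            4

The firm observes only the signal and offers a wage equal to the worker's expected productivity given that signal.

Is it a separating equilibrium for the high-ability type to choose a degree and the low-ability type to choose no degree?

No

If types separate, degree earns payment 141 and no degree earns 99.
High-ability: degree gives 141 − 11 = 130; no degree gives 99 − 2 = 97. No deviation. ✓
Low-ability: no degree gives 99 − 4 = 95; degree gives 141 − 21 = 120. Would deviate. ✗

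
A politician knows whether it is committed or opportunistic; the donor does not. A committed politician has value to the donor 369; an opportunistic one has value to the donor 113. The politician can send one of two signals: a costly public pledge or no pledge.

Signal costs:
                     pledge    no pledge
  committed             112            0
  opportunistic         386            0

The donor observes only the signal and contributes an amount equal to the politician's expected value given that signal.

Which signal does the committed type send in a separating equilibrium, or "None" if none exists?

Try committed → pledge, opportunistic → no pledge:
  Under separation the donor infers type exactly: pledge → committed (pays 369), no pledge → opportunistic (pays 113).
  Committed: pledge gives 369 − 112 = 257; no pledge gives 113 − 0 = 113. No deviation. ✓
  Opportunistic: no pledge gives 113 − 0 = 113; pledge gives 369 − 386 = -17. No deviation. ✓
Both hold — the committed type sends pledge.

pledge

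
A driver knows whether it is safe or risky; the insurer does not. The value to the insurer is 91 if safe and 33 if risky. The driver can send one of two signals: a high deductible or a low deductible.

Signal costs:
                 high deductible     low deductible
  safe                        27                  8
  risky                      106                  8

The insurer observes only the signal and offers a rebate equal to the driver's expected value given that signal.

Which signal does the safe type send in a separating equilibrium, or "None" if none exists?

Try safe → high deductible, risky → low deductible:
  Under separation the insurer infers type exactly: high deductible → safe (pays 91), low deductible → risky (pays 33).
  Safe: high deductible gives 91 − 27 = 64; low deductible gives 33 − 8 = 25. No deviation. ✓
  Risky: low deductible gives 33 − 8 = 25; high deductible gives 91 − 106 = -15. No deviation. ✓
Both hold — the safe type sends high deductible.

high deductible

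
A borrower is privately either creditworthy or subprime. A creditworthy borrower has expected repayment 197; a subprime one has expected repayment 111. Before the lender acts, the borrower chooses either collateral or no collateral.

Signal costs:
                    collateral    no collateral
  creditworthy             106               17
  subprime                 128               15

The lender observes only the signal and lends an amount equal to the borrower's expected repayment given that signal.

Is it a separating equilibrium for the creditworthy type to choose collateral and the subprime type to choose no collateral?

If types separate, collateral earns payment 197 and no collateral earns 111.
Creditworthy: collateral gives 197 − 106 = 91; no collateral gives 111 − 17 = 94. Would deviate. ✗
Subprime: no collateral gives 111 − 15 = 96; collateral gives 197 − 128 = 69. No deviation. ✓

No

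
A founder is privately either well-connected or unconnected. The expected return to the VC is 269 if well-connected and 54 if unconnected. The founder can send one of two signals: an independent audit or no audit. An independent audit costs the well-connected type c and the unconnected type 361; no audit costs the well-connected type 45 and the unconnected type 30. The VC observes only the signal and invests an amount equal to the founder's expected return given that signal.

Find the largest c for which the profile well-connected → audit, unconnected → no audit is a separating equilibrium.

260

Under separation: audit → well-connected (pays 269); no audit → unconnected (pays 54).
Unconnected: 54 − 30 = 24 ≥ 269 − 361 = -92. Holds regardless of c. ✓
Well-connected: 269 − c ≥ 54 − 45, so c ≤ 269 − 9 = 260.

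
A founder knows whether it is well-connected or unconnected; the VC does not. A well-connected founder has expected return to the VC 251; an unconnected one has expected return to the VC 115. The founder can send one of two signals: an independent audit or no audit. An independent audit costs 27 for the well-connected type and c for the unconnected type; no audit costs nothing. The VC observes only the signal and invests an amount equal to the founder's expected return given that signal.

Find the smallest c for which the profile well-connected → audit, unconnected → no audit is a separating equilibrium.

136

Under separation: audit → well-connected (pays 251); no audit → unconnected (pays 115).
Well-connected: 251 − 27 = 224 ≥ 115 − 0 = 115. Holds regardless of c. ✓
Unconnected: 115 − 0 ≥ 251 − c, so c ≥ 251 − 115 = 136.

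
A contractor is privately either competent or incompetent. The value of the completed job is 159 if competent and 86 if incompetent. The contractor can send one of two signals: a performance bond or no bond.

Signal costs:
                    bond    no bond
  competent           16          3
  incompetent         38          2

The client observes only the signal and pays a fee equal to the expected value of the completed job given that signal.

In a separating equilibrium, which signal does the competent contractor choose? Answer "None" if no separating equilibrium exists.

Try competent → bond, incompetent → no bond:
  If types separate, bond earns payment 159 and no bond earns 86.
  Competent: bond gives 159 − 16 = 143; no bond gives 86 − 3 = 83. No deviation. ✓
  Incompetent: no bond gives 86 − 2 = 84; bond gives 159 − 38 = 121. Would deviate. ✗
Try competent → no bond, incompetent → bond:
  If types separate, no bond earns payment 159 and bond earns 86.
  Competent: no bond gives 159 − 3 = 156; bond gives 86 − 16 = 70. No deviation. ✓
  Incompetent: bond gives 86 − 38 = 48; no bond gives 159 − 2 = 157. Would deviate. ✗
Neither assignment is incentive-compatible.

None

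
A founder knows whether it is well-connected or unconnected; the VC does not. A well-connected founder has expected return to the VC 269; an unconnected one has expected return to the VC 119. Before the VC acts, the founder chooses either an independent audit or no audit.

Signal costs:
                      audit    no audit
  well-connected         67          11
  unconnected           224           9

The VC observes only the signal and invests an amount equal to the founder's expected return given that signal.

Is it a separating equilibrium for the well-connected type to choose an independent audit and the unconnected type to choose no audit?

Yes

If types separate, audit earns payment 269 and no audit earns 119.
Well-connected: audit gives 269 − 67 = 202; no audit gives 119 − 11 = 108. No deviation. ✓
Unconnected: no audit gives 119 − 9 = 110; audit gives 269 − 224 = 45. No deviation. ✓
Both incentive constraints hold.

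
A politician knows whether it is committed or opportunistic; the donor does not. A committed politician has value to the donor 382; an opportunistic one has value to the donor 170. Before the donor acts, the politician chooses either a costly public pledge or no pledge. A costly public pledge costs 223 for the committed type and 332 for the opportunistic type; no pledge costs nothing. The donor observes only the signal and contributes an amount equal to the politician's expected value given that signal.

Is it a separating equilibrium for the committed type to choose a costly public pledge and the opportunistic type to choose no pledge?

No

Under separation the donor infers type exactly: pledge → committed (pays 382), no pledge → opportunistic (pays 170).
Committed: pledge gives 382 − 223 = 159; no pledge gives 170 − 0 = 170. Would deviate. ✗
Opportunistic: no pledge gives 170 − 0 = 170; pledge gives 382 − 332 = 50. No deviation. ✓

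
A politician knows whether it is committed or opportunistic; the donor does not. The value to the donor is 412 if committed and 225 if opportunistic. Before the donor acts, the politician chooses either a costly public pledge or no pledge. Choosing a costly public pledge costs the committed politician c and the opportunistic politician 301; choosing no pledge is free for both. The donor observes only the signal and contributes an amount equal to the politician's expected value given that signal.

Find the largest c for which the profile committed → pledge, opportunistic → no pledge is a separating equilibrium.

187

Under separation: pledge → committed (pays 412); no pledge → opportunistic (pays 225).
Opportunistic: 225 − 0 = 225 ≥ 412 − 301 = 111. Holds regardless of c. ✓
Committed: 412 − c ≥ 225 − 0, so c ≤ 412 − 225 = 187.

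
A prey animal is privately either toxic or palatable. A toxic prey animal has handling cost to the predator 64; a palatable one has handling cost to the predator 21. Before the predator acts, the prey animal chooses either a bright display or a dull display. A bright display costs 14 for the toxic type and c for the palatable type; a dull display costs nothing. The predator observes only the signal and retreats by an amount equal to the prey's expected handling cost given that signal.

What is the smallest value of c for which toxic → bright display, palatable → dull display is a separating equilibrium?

43

Under separation: bright display → toxic (pays 64); dull display → palatable (pays 21).
Toxic: 64 − 14 = 50 ≥ 21 − 0 = 21. Holds regardless of c. ✓
Palatable: 21 − 0 ≥ 64 − c, so c ≥ 64 − 21 = 43.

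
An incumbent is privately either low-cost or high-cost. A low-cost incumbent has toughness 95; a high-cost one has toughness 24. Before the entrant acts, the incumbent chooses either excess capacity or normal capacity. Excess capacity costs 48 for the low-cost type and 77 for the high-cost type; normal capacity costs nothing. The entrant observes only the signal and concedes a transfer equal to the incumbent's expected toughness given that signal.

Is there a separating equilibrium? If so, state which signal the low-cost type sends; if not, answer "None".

excess capacity

Try low-cost → excess capacity, high-cost → normal capacity:
  If types separate, excess capacity earns payment 95 and normal capacity earns 24.
  Low-cost: excess capacity gives 95 − 48 = 47; normal capacity gives 24 − 0 = 24. No deviation. ✓
  High-cost: normal capacity gives 24 − 0 = 24; excess capacity gives 95 − 77 = 18. No deviation. ✓
Both hold — the low-cost type sends excess capacity.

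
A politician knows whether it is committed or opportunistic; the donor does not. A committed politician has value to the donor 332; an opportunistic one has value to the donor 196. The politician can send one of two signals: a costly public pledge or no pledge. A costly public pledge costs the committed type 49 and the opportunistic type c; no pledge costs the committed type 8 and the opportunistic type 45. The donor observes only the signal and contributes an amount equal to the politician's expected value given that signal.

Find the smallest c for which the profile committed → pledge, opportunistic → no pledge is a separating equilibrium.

181

Under separation: pledge → committed (pays 332); no pledge → opportunistic (pays 196).
Committed: 332 − 49 = 283 ≥ 196 − 8 = 188. Holds regardless of c. ✓
Opportunistic: 196 − 45 ≥ 332 − c, so c ≥ 332 − 151 = 181.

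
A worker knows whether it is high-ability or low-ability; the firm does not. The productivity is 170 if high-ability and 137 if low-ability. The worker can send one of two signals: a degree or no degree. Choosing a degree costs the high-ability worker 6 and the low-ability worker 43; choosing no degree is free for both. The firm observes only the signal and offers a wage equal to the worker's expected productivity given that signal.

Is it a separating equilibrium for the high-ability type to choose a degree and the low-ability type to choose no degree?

Yes

If types separate, degree earns payment 170 and no degree earns 137.
High-ability: degree gives 170 − 6 = 164; no degree gives 137 − 0 = 137. No deviation. ✓
Low-ability: no degree gives 137 − 0 = 137; degree gives 170 − 43 = 127. No deviation. ✓
Neither type gains from mimicking the other.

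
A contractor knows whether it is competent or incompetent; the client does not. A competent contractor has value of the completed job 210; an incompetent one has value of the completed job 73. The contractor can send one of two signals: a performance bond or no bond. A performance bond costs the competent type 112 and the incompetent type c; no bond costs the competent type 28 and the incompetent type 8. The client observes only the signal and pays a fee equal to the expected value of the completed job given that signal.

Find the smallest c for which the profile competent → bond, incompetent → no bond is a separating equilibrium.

145

Under separation: bond → competent (pays 210); no bond → incompetent (pays 73).
Competent: 210 − 112 = 98 ≥ 73 − 28 = 45. Holds regardless of c. ✓
Incompetent: 73 − 8 ≥ 210 − c, so c ≥ 210 − 65 = 145.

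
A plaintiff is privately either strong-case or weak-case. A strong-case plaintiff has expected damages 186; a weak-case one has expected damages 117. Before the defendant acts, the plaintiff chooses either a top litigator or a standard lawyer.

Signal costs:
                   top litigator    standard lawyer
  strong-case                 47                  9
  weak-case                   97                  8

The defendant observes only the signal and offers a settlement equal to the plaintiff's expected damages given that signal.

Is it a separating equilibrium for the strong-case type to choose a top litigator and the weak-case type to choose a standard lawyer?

Yes

If types separate, top litigator earns payment 186 and standard lawyer earns 117.
Strong-case: top litigator gives 186 − 47 = 139; standard lawyer gives 117 − 9 = 108. No deviation. ✓
Weak-case: standard lawyer gives 117 − 8 = 109; top litigator gives 186 − 97 = 89. No deviation. ✓
Neither type gains from mimicking the other.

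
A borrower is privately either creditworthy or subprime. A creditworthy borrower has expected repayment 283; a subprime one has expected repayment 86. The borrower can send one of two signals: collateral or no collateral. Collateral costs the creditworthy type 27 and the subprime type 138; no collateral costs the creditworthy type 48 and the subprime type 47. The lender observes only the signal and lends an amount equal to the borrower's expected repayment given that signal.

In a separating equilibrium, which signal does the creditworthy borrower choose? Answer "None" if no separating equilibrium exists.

Try creditworthy → collateral, subprime → no collateral:
  If types separate, collateral earns payment 283 and no collateral earns 86.
  Creditworthy: collateral gives 283 − 27 = 256; no collateral gives 86 − 48 = 38. No deviation. ✓
  Subprime: no collateral gives 86 − 47 = 39; collateral gives 283 − 138 = 145. Would deviate. ✗
Try creditworthy → no collateral, subprime → collateral:
  If types separate, no collateral earns payment 283 and collateral earns 86.
  Creditworthy: no collateral gives 283 − 48 = 235; collateral gives 86 − 27 = 59. No deviation. ✓
  Subprime: collateral gives 86 − 138 = -52; no collateral gives 283 − 47 = 236. Would deviate. ✗
Neither assignment is incentive-compatible.

None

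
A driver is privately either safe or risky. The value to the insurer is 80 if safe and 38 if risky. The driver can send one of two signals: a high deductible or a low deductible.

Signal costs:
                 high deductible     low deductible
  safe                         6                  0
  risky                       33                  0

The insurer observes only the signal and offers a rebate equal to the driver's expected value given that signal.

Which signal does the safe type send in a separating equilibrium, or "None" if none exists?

Try safe → high deductible, risky → low deductible:
  Under separation the insurer infers type exactly: high deductible → safe (pays 80), low deductible → risky (pays 38).
  Safe: high deductible gives 80 − 6 = 74; low deductible gives 38 − 0 = 38. No deviation. ✓
  Risky: low deductible gives 38 − 0 = 38; high deductible gives 80 − 33 = 47. Would deviate. ✗
Try safe → low deductible, risky → high deductible:
  Under separation the insurer infers type exactly: low deductible → safe (pays 80), high deductible → risky (pays 38).
  Safe: low deductible gives 80 − 0 = 80; high deductible gives 38 − 6 = 32. No deviation. ✓
  Risky: high deductible gives 38 − 33 = 5; low deductible gives 80 − 0 = 80. Would deviate. ✗
Neither assignment is incentive-compatible.

None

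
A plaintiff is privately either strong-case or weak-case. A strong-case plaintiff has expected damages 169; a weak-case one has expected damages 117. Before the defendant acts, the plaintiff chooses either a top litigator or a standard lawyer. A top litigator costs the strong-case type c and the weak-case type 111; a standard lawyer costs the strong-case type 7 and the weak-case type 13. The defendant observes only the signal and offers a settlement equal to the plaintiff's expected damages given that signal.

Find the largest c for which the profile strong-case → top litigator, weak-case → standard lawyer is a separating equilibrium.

Under separation: top litigator → strong-case (pays 169); standard lawyer → weak-case (pays 117).
Weak-case: 117 − 13 = 104 ≥ 169 − 111 = 58. Holds regardless of c. ✓
Strong-case: 169 − c ≥ 117 − 7, so c ≤ 169 − 110 = 59.

59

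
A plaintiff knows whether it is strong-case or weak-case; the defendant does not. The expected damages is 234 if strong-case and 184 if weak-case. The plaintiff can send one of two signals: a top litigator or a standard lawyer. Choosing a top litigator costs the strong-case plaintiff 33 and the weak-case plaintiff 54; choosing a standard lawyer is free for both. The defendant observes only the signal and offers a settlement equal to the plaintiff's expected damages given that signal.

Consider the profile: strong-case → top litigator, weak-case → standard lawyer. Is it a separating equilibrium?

Under separation the defendant infers type exactly: top litigator → strong-case (pays 234), standard lawyer → weak-case (pays 184).
Strong-case: top litigator gives 234 − 33 = 201; standard lawyer gives 184 − 0 = 184. No deviation. ✓
Weak-case: standard lawyer gives 184 − 0 = 184; top litigator gives 234 − 54 = 180. No deviation. ✓
Neither type gains from mimicking the other.

Yes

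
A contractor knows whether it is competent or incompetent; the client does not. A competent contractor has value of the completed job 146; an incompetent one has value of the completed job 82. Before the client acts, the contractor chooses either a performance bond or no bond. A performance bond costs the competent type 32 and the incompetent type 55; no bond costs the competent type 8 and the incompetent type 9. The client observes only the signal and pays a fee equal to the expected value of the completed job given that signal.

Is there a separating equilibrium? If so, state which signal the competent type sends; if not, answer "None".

None

Try competent → bond, incompetent → no bond:
  Under separation the client infers type exactly: bond → competent (pays 146), no bond → incompetent (pays 82).
  Competent: bond gives 146 − 32 = 114; no bond gives 82 − 8 = 74. No deviation. ✓
  Incompetent: no bond gives 82 − 9 = 73; bond gives 146 − 55 = 91. Would deviate. ✗
Try competent → no bond, incompetent → bond:
  Under separation the client infers type exactly: no bond → competent (pays 146), bond → incompetent (pays 82).
  Competent: no bond gives 146 − 8 = 138; bond gives 82 − 32 = 50. No deviation. ✓
  Incompetent: bond gives 82 − 55 = 27; no bond gives 146 − 9 = 137. Would deviate. ✗
Neither assignment is incentive-compatible.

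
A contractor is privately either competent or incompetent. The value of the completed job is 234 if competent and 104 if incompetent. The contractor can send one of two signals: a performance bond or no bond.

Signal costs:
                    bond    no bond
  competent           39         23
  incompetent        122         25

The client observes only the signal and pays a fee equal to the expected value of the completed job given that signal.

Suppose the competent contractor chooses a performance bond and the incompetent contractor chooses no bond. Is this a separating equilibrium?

Under separation the client infers type exactly: bond → competent (pays 234), no bond → incompetent (pays 104).
Competent: bond gives 234 − 39 = 195; no bond gives 104 − 23 = 81. No deviation. ✓
Incompetent: no bond gives 104 − 25 = 79; bond gives 234 − 122 = 112. Would deviate. ✗

No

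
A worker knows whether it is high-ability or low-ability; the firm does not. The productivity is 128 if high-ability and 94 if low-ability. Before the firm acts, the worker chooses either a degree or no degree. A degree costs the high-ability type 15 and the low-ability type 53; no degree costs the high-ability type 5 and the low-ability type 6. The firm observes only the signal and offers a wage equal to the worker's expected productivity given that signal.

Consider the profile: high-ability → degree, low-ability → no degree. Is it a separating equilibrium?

If types separate, degree earns payment 128 and no degree earns 94.
High-ability: degree gives 128 − 15 = 113; no degree gives 94 − 5 = 89. No deviation. ✓
Low-ability: no degree gives 94 − 6 = 88; degree gives 128 − 53 = 75. No deviation. ✓
Both incentive constraints hold.

Yes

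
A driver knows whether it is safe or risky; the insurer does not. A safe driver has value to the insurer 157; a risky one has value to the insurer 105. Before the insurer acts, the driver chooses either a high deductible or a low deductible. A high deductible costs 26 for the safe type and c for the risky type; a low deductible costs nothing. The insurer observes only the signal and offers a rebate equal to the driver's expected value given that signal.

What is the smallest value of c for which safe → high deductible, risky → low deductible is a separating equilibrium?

52

Under separation: high deductible → safe (pays 157); low deductible → risky (pays 105).
Safe: 157 − 26 = 131 ≥ 105 − 0 = 105. Holds regardless of c. ✓
Risky: 105 − 0 ≥ 157 − c, so c ≥ 157 − 105 = 52.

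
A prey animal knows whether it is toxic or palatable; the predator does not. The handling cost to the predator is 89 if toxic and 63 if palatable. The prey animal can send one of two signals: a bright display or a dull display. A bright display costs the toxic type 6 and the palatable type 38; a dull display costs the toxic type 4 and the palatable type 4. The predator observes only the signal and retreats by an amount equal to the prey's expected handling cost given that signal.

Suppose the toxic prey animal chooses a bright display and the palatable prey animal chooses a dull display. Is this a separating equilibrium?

Yes

If types separate, bright display earns payment 89 and dull display earns 63.
Toxic: bright display gives 89 − 6 = 83; dull display gives 63 − 4 = 59. No deviation. ✓
Palatable: dull display gives 63 − 4 = 59; bright display gives 89 − 38 = 51. No deviation. ✓
Both incentive constraints hold.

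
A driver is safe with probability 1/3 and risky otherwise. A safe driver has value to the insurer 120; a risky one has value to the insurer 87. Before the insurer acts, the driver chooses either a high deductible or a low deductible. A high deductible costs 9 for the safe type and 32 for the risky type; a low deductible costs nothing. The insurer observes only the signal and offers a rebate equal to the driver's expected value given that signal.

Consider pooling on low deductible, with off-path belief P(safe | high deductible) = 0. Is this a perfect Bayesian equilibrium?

Yes

At the pooled signal (low deductible) the insurer holds the prior 1/3 and pays 1/3·120 + 2/3·87 = 98. Off-path (high deductible) belief 0 gives 0·120 + 1·87 = 87.
Safe: low deductible gives 98 − 0 = 98; high deductible gives 87 − 9 = 78. Stays. ✓
Risky: low deductible gives 98 − 0 = 98; high deductible gives 87 − 32 = 55. Stays. ✓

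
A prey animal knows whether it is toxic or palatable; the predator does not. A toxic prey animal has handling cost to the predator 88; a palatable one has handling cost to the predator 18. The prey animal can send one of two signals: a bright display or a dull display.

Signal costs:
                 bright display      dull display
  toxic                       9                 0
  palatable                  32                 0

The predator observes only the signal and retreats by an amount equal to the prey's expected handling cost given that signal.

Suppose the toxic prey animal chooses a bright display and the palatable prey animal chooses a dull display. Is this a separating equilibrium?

No

Under separation the predator infers type exactly: bright display → toxic (pays 88), dull display → palatable (pays 18).
Toxic: bright display gives 88 − 9 = 79; dull display gives 18 − 0 = 18. No deviation. ✓
Palatable: dull display gives 18 − 0 = 18; bright display gives 88 − 32 = 56. Would deviate. ✗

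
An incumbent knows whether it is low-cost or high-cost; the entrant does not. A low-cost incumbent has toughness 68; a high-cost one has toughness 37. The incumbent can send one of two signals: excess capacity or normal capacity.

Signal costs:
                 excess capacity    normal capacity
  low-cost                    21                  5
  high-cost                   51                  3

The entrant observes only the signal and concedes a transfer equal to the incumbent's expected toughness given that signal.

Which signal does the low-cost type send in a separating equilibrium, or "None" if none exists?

Try low-cost → excess capacity, high-cost → normal capacity:
  If types separate, excess capacity earns payment 68 and normal capacity earns 37.
  Low-cost: excess capacity gives 68 − 21 = 47; normal capacity gives 37 − 5 = 32. No deviation. ✓
  High-cost: normal capacity gives 37 − 3 = 34; excess capacity gives 68 − 51 = 17. No deviation. ✓
Both hold — the low-cost type sends excess capacity.

excess capacity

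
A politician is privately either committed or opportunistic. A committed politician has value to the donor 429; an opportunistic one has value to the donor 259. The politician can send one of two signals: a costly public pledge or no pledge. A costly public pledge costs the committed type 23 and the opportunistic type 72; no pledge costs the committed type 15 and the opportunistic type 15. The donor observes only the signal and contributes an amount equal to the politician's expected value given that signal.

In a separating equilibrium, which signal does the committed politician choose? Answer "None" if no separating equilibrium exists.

Try committed → pledge, opportunistic → no pledge:
  If types separate, pledge earns payment 429 and no pledge earns 259.
  Committed: pledge gives 429 − 23 = 406; no pledge gives 259 − 15 = 244. No deviation. ✓
  Opportunistic: no pledge gives 259 − 15 = 244; pledge gives 429 − 72 = 357. Would deviate. ✗
Try committed → no pledge, opportunistic → pledge:
  If types separate, no pledge earns payment 429 and pledge earns 259.
  Committed: no pledge gives 429 − 15 = 414; pledge gives 259 − 23 = 236. No deviation. ✓
  Opportunistic: pledge gives 259 − 72 = 187; no pledge gives 429 − 15 = 414. Would deviate. ✗
Neither assignment is incentive-compatible.

None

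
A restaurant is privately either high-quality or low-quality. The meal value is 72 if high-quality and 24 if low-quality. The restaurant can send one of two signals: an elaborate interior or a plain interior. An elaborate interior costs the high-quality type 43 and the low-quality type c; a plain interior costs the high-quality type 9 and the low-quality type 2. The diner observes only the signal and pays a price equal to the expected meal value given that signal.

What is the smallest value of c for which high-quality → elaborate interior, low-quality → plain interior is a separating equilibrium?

Under separation: elaborate interior → high-quality (pays 72); plain interior → low-quality (pays 24).
High-quality: 72 − 43 = 29 ≥ 24 − 9 = 15. Holds regardless of c. ✓
Low-quality: 24 − 2 ≥ 72 − c, so c ≥ 72 − 22 = 50.

50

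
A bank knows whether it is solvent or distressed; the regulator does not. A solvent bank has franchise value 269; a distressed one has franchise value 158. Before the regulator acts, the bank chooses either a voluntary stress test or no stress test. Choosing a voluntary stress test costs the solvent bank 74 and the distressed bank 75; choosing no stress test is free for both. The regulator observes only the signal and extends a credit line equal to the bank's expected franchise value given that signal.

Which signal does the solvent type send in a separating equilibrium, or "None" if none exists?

None

Try solvent → stress test, distressed → no stress test:
  If types separate, stress test earns payment 269 and no stress test earns 158.
  Solvent: stress test gives 269 − 74 = 195; no stress test gives 158 − 0 = 158. No deviation. ✓
  Distressed: no stress test gives 158 − 0 = 158; stress test gives 269 − 75 = 194. Would deviate. ✗
Try solvent → no stress test, distressed → stress test:
  If types separate, no stress test earns payment 269 and stress test earns 158.
  Solvent: no stress test gives 269 − 0 = 269; stress test gives 158 − 74 = 84. No deviation. ✓
  Distressed: stress test gives 158 − 75 = 83; no stress test gives 269 − 0 = 269. Would deviate. ✗
Neither assignment is incentive-compatible.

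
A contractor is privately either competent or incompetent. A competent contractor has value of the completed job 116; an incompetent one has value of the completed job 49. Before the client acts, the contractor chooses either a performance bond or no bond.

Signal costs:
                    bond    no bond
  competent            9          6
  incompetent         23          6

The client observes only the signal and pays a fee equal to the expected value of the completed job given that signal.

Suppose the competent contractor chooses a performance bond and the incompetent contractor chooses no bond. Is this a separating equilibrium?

No

Under separation the client infers type exactly: bond → competent (pays 116), no bond → incompetent (pays 49).
Competent: bond gives 116 − 9 = 107; no bond gives 49 − 6 = 43. No deviation. ✓
Incompetent: no bond gives 49 − 6 = 43; bond gives 116 − 23 = 93. Would deviate. ✗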